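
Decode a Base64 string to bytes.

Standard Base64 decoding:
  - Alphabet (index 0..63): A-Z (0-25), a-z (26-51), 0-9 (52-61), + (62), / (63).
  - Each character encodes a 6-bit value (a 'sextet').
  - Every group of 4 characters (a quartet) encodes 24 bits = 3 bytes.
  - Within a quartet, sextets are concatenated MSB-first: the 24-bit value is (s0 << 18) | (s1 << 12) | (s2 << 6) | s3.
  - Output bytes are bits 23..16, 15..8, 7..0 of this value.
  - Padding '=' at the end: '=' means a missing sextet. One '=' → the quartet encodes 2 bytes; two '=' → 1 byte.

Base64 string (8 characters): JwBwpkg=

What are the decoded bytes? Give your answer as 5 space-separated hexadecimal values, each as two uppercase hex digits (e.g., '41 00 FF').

After char 0 ('J'=9): chars_in_quartet=1 acc=0x9 bytes_emitted=0
After char 1 ('w'=48): chars_in_quartet=2 acc=0x270 bytes_emitted=0
After char 2 ('B'=1): chars_in_quartet=3 acc=0x9C01 bytes_emitted=0
After char 3 ('w'=48): chars_in_quartet=4 acc=0x270070 -> emit 27 00 70, reset; bytes_emitted=3
After char 4 ('p'=41): chars_in_quartet=1 acc=0x29 bytes_emitted=3
After char 5 ('k'=36): chars_in_quartet=2 acc=0xA64 bytes_emitted=3
After char 6 ('g'=32): chars_in_quartet=3 acc=0x29920 bytes_emitted=3
Padding '=': partial quartet acc=0x29920 -> emit A6 48; bytes_emitted=5

Answer: 27 00 70 A6 48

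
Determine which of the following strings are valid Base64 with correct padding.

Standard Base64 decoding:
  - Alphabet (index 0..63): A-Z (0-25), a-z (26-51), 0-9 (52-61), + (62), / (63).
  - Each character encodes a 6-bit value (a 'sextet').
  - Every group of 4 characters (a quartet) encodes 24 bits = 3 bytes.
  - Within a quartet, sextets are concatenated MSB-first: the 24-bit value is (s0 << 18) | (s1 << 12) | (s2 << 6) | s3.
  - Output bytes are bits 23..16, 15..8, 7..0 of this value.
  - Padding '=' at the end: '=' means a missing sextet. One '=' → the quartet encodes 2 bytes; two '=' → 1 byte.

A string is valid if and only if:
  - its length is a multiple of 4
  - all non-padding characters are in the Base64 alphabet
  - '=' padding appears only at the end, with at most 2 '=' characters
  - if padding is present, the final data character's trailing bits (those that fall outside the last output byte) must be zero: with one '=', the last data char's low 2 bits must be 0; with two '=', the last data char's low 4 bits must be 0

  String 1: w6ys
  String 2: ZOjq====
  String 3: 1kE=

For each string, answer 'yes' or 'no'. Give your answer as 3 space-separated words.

String 1: 'w6ys' → valid
String 2: 'ZOjq====' → invalid (4 pad chars (max 2))
String 3: '1kE=' → valid

Answer: yes no yes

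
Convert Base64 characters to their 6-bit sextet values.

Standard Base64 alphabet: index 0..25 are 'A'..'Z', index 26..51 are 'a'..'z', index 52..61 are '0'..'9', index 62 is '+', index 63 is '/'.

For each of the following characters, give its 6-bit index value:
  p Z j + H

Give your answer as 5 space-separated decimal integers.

'p': a..z range, 26 + ord('p') − ord('a') = 41
'Z': A..Z range, ord('Z') − ord('A') = 25
'j': a..z range, 26 + ord('j') − ord('a') = 35
'+': index 62
'H': A..Z range, ord('H') − ord('A') = 7

Answer: 41 25 35 62 7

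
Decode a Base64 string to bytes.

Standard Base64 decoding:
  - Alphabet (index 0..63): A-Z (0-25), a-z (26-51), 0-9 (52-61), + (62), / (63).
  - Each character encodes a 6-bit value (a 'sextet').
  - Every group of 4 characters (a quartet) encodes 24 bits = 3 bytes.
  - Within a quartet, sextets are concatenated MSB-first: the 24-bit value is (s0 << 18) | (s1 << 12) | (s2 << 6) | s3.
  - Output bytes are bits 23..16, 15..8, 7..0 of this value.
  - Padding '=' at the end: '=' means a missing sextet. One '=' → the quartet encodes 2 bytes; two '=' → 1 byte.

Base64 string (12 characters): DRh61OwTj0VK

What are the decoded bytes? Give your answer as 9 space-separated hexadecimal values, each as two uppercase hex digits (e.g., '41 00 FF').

After char 0 ('D'=3): chars_in_quartet=1 acc=0x3 bytes_emitted=0
After char 1 ('R'=17): chars_in_quartet=2 acc=0xD1 bytes_emitted=0
After char 2 ('h'=33): chars_in_quartet=3 acc=0x3461 bytes_emitted=0
After char 3 ('6'=58): chars_in_quartet=4 acc=0xD187A -> emit 0D 18 7A, reset; bytes_emitted=3
After char 4 ('1'=53): chars_in_quartet=1 acc=0x35 bytes_emitted=3
After char 5 ('O'=14): chars_in_quartet=2 acc=0xD4E bytes_emitted=3
After char 6 ('w'=48): chars_in_quartet=3 acc=0x353B0 bytes_emitted=3
After char 7 ('T'=19): chars_in_quartet=4 acc=0xD4EC13 -> emit D4 EC 13, reset; bytes_emitted=6
After char 8 ('j'=35): chars_in_quartet=1 acc=0x23 bytes_emitted=6
After char 9 ('0'=52): chars_in_quartet=2 acc=0x8F4 bytes_emitted=6
After char 10 ('V'=21): chars_in_quartet=3 acc=0x23D15 bytes_emitted=6
After char 11 ('K'=10): chars_in_quartet=4 acc=0x8F454A -> emit 8F 45 4A, reset; bytes_emitted=9

Answer: 0D 18 7A D4 EC 13 8F 45 4A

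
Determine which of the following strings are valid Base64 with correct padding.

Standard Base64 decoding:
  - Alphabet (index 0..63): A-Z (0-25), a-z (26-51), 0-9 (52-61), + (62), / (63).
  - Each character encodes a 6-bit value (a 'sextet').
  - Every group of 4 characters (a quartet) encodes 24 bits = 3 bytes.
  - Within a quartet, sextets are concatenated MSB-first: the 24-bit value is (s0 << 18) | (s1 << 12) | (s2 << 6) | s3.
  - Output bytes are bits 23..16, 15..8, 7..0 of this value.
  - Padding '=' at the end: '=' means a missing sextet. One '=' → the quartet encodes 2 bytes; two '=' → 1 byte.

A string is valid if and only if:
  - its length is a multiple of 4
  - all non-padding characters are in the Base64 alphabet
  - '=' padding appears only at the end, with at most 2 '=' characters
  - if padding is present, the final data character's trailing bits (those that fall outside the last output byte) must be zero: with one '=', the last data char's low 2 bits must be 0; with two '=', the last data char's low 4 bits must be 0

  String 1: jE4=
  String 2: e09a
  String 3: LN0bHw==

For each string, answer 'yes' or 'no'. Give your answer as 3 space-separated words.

Answer: yes yes yes

Derivation:
String 1: 'jE4=' → valid
String 2: 'e09a' → valid
String 3: 'LN0bHw==' → valid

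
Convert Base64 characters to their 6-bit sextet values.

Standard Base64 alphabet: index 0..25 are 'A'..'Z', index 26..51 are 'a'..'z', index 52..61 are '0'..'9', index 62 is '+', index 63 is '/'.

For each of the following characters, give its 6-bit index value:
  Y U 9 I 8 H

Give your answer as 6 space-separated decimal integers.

'Y': A..Z range, ord('Y') − ord('A') = 24
'U': A..Z range, ord('U') − ord('A') = 20
'9': 0..9 range, 52 + ord('9') − ord('0') = 61
'I': A..Z range, ord('I') − ord('A') = 8
'8': 0..9 range, 52 + ord('8') − ord('0') = 60
'H': A..Z range, ord('H') − ord('A') = 7

Answer: 24 20 61 8 60 7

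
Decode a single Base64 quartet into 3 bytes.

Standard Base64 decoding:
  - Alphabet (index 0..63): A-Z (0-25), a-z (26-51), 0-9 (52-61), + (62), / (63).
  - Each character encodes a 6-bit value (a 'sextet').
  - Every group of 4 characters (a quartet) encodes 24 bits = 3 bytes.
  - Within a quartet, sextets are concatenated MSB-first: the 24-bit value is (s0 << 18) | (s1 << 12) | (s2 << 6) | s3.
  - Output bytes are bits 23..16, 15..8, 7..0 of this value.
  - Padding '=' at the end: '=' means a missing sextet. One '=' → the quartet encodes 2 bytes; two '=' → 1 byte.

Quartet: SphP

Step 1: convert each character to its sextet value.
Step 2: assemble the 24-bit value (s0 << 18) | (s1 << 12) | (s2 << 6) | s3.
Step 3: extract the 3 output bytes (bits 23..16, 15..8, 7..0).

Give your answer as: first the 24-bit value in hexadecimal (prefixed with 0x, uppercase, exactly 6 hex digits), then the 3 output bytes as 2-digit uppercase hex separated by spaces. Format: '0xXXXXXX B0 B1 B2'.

Answer: 0x4A984F 4A 98 4F

Derivation:
Sextets: S=18, p=41, h=33, P=15
24-bit: (18<<18) | (41<<12) | (33<<6) | 15
      = 0x480000 | 0x029000 | 0x000840 | 0x00000F
      = 0x4A984F
Bytes: (v>>16)&0xFF=4A, (v>>8)&0xFF=98, v&0xFF=4F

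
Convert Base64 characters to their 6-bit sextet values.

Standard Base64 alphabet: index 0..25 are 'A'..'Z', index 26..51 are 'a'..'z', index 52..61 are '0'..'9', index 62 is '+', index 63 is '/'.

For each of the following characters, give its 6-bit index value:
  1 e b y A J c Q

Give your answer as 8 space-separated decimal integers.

Answer: 53 30 27 50 0 9 28 16

Derivation:
'1': 0..9 range, 52 + ord('1') − ord('0') = 53
'e': a..z range, 26 + ord('e') − ord('a') = 30
'b': a..z range, 26 + ord('b') − ord('a') = 27
'y': a..z range, 26 + ord('y') − ord('a') = 50
'A': A..Z range, ord('A') − ord('A') = 0
'J': A..Z range, ord('J') − ord('A') = 9
'c': a..z range, 26 + ord('c') − ord('a') = 28
'Q': A..Z range, ord('Q') − ord('A') = 16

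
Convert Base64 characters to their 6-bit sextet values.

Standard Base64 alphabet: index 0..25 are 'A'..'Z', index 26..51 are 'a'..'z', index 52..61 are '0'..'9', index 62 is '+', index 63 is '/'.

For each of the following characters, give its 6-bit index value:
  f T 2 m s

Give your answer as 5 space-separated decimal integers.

'f': a..z range, 26 + ord('f') − ord('a') = 31
'T': A..Z range, ord('T') − ord('A') = 19
'2': 0..9 range, 52 + ord('2') − ord('0') = 54
'm': a..z range, 26 + ord('m') − ord('a') = 38
's': a..z range, 26 + ord('s') − ord('a') = 44

Answer: 31 19 54 38 44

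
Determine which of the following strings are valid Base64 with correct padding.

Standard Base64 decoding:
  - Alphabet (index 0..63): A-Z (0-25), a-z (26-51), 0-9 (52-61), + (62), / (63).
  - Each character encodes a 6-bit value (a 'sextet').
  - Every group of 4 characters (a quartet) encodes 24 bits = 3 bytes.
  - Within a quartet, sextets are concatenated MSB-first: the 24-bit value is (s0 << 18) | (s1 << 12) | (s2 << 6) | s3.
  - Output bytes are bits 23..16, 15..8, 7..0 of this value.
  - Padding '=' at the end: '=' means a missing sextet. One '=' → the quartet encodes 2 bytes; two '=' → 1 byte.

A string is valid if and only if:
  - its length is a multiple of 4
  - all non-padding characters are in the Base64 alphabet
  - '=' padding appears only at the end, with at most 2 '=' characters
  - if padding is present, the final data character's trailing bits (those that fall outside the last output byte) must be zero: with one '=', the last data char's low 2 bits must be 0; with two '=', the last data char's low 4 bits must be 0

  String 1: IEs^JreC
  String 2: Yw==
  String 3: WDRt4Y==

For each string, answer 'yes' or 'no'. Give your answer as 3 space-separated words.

String 1: 'IEs^JreC' → invalid (bad char(s): ['^'])
String 2: 'Yw==' → valid
String 3: 'WDRt4Y==' → invalid (bad trailing bits)

Answer: no yes no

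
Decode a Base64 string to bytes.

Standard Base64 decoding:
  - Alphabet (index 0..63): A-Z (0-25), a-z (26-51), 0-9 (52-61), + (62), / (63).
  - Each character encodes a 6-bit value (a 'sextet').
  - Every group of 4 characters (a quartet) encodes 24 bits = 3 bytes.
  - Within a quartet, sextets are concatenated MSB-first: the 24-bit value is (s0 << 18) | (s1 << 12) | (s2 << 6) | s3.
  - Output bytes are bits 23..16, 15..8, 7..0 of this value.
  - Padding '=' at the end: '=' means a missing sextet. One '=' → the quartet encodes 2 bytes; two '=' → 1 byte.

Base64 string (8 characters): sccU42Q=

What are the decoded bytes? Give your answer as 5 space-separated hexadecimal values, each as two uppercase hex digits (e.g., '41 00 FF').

After char 0 ('s'=44): chars_in_quartet=1 acc=0x2C bytes_emitted=0
After char 1 ('c'=28): chars_in_quartet=2 acc=0xB1C bytes_emitted=0
After char 2 ('c'=28): chars_in_quartet=3 acc=0x2C71C bytes_emitted=0
After char 3 ('U'=20): chars_in_quartet=4 acc=0xB1C714 -> emit B1 C7 14, reset; bytes_emitted=3
After char 4 ('4'=56): chars_in_quartet=1 acc=0x38 bytes_emitted=3
After char 5 ('2'=54): chars_in_quartet=2 acc=0xE36 bytes_emitted=3
After char 6 ('Q'=16): chars_in_quartet=3 acc=0x38D90 bytes_emitted=3
Padding '=': partial quartet acc=0x38D90 -> emit E3 64; bytes_emitted=5

Answer: B1 C7 14 E3 64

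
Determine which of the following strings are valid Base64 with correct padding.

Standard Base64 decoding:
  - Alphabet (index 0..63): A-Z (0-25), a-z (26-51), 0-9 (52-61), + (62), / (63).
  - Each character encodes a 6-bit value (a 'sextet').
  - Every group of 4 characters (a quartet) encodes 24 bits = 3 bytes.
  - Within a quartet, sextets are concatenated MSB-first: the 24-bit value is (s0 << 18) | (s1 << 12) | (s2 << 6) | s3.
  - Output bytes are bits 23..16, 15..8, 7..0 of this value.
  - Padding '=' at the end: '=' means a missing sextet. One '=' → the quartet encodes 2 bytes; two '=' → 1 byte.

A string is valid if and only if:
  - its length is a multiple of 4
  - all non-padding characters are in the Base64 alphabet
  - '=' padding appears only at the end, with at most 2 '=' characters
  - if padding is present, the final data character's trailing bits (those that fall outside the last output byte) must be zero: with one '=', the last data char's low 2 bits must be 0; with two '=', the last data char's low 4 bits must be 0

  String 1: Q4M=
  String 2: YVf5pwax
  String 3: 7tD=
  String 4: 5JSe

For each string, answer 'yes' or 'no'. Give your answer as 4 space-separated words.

String 1: 'Q4M=' → valid
String 2: 'YVf5pwax' → valid
String 3: '7tD=' → invalid (bad trailing bits)
String 4: '5JSe' → valid

Answer: yes yes no yes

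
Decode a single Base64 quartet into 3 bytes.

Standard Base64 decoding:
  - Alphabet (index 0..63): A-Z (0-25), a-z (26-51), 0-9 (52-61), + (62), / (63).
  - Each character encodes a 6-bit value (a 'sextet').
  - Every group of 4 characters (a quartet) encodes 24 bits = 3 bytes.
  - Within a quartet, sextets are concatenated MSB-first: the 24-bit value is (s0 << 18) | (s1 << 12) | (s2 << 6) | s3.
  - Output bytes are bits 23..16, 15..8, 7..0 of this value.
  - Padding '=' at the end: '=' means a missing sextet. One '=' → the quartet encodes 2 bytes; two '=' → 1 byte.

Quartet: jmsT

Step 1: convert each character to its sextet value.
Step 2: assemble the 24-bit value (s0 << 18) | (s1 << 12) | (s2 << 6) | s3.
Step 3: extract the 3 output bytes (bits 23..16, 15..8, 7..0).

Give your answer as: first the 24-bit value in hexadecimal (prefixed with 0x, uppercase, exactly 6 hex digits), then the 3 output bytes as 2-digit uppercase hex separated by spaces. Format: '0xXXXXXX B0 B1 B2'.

Answer: 0x8E6B13 8E 6B 13

Derivation:
Sextets: j=35, m=38, s=44, T=19
24-bit: (35<<18) | (38<<12) | (44<<6) | 19
      = 0x8C0000 | 0x026000 | 0x000B00 | 0x000013
      = 0x8E6B13
Bytes: (v>>16)&0xFF=8E, (v>>8)&0xFF=6B, v&0xFF=13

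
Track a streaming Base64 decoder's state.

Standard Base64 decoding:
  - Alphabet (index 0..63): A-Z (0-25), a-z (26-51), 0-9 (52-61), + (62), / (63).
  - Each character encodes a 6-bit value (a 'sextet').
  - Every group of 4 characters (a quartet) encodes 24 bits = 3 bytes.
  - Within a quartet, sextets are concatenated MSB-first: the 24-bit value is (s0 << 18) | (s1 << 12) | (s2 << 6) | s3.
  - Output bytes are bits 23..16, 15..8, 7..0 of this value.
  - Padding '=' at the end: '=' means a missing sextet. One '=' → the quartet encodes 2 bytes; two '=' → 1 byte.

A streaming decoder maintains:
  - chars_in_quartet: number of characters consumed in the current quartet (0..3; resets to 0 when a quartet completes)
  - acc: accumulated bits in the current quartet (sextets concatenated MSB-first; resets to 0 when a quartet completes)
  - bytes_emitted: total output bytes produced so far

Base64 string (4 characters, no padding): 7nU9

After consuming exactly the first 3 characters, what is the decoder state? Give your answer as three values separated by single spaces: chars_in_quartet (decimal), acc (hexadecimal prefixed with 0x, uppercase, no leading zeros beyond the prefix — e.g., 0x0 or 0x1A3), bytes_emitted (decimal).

Answer: 3 0x3B9D4 0

Derivation:
After char 0 ('7'=59): chars_in_quartet=1 acc=0x3B bytes_emitted=0
After char 1 ('n'=39): chars_in_quartet=2 acc=0xEE7 bytes_emitted=0
After char 2 ('U'=20): chars_in_quartet=3 acc=0x3B9D4 bytes_emitted=0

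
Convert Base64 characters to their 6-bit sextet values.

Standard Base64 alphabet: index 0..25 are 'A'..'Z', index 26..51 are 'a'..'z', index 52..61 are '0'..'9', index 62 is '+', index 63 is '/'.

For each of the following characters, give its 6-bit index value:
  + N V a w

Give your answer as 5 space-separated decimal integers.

Answer: 62 13 21 26 48

Derivation:
'+': index 62
'N': A..Z range, ord('N') − ord('A') = 13
'V': A..Z range, ord('V') − ord('A') = 21
'a': a..z range, 26 + ord('a') − ord('a') = 26
'w': a..z range, 26 + ord('w') − ord('a') = 48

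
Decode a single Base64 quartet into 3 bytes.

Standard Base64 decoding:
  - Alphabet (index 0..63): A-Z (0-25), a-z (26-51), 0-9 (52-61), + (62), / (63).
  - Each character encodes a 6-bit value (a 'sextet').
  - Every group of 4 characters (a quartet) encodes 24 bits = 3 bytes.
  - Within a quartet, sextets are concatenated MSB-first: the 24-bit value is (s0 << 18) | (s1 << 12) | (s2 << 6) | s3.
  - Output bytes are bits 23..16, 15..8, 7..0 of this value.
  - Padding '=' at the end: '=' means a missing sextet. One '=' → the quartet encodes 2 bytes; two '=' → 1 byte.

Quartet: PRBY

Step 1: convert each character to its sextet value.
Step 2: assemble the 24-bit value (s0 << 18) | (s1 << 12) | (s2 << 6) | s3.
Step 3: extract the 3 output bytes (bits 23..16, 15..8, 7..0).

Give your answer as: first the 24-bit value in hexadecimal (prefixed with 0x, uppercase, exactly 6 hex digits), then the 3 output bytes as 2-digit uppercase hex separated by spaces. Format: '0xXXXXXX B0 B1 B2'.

Answer: 0x3D1058 3D 10 58

Derivation:
Sextets: P=15, R=17, B=1, Y=24
24-bit: (15<<18) | (17<<12) | (1<<6) | 24
      = 0x3C0000 | 0x011000 | 0x000040 | 0x000018
      = 0x3D1058
Bytes: (v>>16)&0xFF=3D, (v>>8)&0xFF=10, v&0xFF=58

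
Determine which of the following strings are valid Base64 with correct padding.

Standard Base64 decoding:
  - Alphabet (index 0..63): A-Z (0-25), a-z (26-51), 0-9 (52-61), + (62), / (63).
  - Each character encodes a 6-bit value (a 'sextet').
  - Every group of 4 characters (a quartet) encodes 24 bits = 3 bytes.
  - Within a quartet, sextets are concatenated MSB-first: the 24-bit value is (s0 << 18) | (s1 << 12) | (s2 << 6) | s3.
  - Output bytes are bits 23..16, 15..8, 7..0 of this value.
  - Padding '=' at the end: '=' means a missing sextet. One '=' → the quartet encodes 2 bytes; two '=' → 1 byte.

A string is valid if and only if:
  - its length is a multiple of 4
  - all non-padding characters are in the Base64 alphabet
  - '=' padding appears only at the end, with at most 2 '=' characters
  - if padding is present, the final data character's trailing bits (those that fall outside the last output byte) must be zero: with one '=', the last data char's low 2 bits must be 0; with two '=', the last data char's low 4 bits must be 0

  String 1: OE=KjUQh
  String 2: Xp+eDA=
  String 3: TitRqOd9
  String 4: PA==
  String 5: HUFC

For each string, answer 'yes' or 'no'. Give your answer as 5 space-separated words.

Answer: no no yes yes yes

Derivation:
String 1: 'OE=KjUQh' → invalid (bad char(s): ['=']; '=' in middle)
String 2: 'Xp+eDA=' → invalid (len=7 not mult of 4)
String 3: 'TitRqOd9' → valid
String 4: 'PA==' → valid
String 5: 'HUFC' → valid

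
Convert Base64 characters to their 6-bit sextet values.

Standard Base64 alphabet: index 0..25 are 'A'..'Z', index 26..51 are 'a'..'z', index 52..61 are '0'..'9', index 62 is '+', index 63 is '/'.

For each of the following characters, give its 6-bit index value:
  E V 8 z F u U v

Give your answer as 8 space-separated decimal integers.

Answer: 4 21 60 51 5 46 20 47

Derivation:
'E': A..Z range, ord('E') − ord('A') = 4
'V': A..Z range, ord('V') − ord('A') = 21
'8': 0..9 range, 52 + ord('8') − ord('0') = 60
'z': a..z range, 26 + ord('z') − ord('a') = 51
'F': A..Z range, ord('F') − ord('A') = 5
'u': a..z range, 26 + ord('u') − ord('a') = 46
'U': A..Z range, ord('U') − ord('A') = 20
'v': a..z range, 26 + ord('v') − ord('a') = 47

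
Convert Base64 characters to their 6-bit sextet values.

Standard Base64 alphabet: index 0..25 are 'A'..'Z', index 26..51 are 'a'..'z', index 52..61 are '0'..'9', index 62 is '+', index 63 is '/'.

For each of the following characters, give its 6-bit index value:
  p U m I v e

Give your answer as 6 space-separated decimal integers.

Answer: 41 20 38 8 47 30

Derivation:
'p': a..z range, 26 + ord('p') − ord('a') = 41
'U': A..Z range, ord('U') − ord('A') = 20
'm': a..z range, 26 + ord('m') − ord('a') = 38
'I': A..Z range, ord('I') − ord('A') = 8
'v': a..z range, 26 + ord('v') − ord('a') = 47
'e': a..z range, 26 + ord('e') − ord('a') = 30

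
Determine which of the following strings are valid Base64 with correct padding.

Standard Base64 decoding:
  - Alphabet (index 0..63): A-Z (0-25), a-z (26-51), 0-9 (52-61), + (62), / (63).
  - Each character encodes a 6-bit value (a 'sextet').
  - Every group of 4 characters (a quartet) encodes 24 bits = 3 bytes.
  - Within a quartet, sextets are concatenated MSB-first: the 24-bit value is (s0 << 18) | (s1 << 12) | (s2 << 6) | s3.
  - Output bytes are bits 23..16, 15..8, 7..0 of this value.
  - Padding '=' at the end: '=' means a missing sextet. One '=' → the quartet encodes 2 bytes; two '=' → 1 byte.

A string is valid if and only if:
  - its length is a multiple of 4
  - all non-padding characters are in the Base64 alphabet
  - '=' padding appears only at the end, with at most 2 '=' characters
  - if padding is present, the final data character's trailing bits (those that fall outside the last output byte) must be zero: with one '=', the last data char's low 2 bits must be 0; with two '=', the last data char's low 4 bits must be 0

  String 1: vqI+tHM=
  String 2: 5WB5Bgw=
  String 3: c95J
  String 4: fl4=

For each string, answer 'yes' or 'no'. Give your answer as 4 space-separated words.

Answer: yes yes yes yes

Derivation:
String 1: 'vqI+tHM=' → valid
String 2: '5WB5Bgw=' → valid
String 3: 'c95J' → valid
String 4: 'fl4=' → valid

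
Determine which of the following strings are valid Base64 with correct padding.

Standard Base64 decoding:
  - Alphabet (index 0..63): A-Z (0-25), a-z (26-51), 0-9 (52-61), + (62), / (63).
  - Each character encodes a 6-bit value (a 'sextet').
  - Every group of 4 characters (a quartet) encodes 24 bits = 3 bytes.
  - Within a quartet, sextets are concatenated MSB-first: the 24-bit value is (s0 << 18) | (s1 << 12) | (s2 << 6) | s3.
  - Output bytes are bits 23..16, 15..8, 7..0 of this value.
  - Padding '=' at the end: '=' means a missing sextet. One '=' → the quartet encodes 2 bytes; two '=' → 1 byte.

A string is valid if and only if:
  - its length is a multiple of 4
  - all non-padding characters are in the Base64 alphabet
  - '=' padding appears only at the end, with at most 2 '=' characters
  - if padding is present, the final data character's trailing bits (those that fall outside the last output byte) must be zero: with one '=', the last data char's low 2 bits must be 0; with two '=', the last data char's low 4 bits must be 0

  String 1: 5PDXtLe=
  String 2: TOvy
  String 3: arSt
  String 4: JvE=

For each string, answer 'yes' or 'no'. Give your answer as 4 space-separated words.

Answer: no yes yes yes

Derivation:
String 1: '5PDXtLe=' → invalid (bad trailing bits)
String 2: 'TOvy' → valid
String 3: 'arSt' → valid
String 4: 'JvE=' → valid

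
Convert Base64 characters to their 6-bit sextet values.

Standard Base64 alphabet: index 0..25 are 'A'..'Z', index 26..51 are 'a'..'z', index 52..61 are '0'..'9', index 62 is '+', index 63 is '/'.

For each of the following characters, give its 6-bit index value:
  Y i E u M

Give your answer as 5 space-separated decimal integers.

Answer: 24 34 4 46 12

Derivation:
'Y': A..Z range, ord('Y') − ord('A') = 24
'i': a..z range, 26 + ord('i') − ord('a') = 34
'E': A..Z range, ord('E') − ord('A') = 4
'u': a..z range, 26 + ord('u') − ord('a') = 46
'M': A..Z range, ord('M') − ord('A') = 12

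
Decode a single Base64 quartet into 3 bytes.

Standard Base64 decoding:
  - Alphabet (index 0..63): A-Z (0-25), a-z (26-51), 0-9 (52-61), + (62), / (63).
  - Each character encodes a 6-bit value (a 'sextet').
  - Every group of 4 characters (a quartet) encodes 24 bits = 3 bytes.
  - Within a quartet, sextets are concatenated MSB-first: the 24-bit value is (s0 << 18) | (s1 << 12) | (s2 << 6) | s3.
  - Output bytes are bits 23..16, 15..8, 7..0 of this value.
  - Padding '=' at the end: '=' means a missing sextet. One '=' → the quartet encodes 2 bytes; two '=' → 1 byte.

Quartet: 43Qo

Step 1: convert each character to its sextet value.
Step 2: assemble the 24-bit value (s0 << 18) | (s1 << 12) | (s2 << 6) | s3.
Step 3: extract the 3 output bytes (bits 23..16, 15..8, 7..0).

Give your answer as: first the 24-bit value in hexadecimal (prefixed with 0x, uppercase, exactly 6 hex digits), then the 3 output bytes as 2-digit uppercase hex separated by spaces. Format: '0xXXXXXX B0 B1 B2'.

Sextets: 4=56, 3=55, Q=16, o=40
24-bit: (56<<18) | (55<<12) | (16<<6) | 40
      = 0xE00000 | 0x037000 | 0x000400 | 0x000028
      = 0xE37428
Bytes: (v>>16)&0xFF=E3, (v>>8)&0xFF=74, v&0xFF=28

Answer: 0xE37428 E3 74 28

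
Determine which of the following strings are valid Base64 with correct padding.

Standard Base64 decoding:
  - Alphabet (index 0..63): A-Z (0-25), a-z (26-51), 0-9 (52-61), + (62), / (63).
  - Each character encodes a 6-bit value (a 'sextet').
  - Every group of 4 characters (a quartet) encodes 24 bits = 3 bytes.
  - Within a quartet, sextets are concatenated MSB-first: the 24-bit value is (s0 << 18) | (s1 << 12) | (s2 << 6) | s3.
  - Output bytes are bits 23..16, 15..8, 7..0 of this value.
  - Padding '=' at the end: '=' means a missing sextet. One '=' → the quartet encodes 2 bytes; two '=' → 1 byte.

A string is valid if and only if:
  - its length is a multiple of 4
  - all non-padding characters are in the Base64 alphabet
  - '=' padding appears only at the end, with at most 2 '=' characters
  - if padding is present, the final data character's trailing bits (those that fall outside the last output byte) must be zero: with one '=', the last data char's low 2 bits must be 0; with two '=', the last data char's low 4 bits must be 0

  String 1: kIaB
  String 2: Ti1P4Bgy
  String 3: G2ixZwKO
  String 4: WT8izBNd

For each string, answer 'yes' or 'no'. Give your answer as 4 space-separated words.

Answer: yes yes yes yes

Derivation:
String 1: 'kIaB' → valid
String 2: 'Ti1P4Bgy' → valid
String 3: 'G2ixZwKO' → valid
String 4: 'WT8izBNd' → valid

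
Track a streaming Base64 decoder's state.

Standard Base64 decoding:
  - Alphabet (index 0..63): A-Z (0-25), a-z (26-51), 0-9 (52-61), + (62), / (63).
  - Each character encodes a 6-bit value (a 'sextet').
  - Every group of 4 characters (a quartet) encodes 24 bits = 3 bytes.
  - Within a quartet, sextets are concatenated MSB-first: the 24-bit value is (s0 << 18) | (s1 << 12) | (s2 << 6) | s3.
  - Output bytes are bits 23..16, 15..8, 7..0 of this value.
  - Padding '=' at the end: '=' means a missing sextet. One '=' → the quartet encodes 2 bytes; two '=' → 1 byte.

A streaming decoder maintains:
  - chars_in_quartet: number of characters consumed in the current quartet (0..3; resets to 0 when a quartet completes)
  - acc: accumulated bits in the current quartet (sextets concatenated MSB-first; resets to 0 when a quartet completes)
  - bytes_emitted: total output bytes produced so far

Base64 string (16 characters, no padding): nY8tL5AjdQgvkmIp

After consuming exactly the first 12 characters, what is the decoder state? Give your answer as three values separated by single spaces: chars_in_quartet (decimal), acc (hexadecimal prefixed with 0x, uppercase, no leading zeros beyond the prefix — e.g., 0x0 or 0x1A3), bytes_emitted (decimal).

Answer: 0 0x0 9

Derivation:
After char 0 ('n'=39): chars_in_quartet=1 acc=0x27 bytes_emitted=0
After char 1 ('Y'=24): chars_in_quartet=2 acc=0x9D8 bytes_emitted=0
After char 2 ('8'=60): chars_in_quartet=3 acc=0x2763C bytes_emitted=0
After char 3 ('t'=45): chars_in_quartet=4 acc=0x9D8F2D -> emit 9D 8F 2D, reset; bytes_emitted=3
After char 4 ('L'=11): chars_in_quartet=1 acc=0xB bytes_emitted=3
After char 5 ('5'=57): chars_in_quartet=2 acc=0x2F9 bytes_emitted=3
After char 6 ('A'=0): chars_in_quartet=3 acc=0xBE40 bytes_emitted=3
After char 7 ('j'=35): chars_in_quartet=4 acc=0x2F9023 -> emit 2F 90 23, reset; bytes_emitted=6
After char 8 ('d'=29): chars_in_quartet=1 acc=0x1D bytes_emitted=6
After char 9 ('Q'=16): chars_in_quartet=2 acc=0x750 bytes_emitted=6
After char 10 ('g'=32): chars_in_quartet=3 acc=0x1D420 bytes_emitted=6
After char 11 ('v'=47): chars_in_quartet=4 acc=0x75082F -> emit 75 08 2F, reset; bytes_emitted=9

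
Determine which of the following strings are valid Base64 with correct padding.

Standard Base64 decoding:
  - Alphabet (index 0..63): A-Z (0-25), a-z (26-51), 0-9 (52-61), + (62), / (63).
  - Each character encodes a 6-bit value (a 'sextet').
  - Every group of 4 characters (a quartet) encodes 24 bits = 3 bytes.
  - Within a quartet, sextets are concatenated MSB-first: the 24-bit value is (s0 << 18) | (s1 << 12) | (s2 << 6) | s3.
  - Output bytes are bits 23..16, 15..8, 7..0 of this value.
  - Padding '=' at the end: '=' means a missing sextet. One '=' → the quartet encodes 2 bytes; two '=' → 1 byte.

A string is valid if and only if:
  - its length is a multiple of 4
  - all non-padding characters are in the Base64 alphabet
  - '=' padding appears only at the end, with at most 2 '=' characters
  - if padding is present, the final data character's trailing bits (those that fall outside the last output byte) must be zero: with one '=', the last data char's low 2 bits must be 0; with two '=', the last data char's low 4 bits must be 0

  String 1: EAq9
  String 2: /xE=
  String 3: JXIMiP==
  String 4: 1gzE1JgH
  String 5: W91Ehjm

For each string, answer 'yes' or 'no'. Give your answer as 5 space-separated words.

String 1: 'EAq9' → valid
String 2: '/xE=' → valid
String 3: 'JXIMiP==' → invalid (bad trailing bits)
String 4: '1gzE1JgH' → valid
String 5: 'W91Ehjm' → invalid (len=7 not mult of 4)

Answer: yes yes no yes no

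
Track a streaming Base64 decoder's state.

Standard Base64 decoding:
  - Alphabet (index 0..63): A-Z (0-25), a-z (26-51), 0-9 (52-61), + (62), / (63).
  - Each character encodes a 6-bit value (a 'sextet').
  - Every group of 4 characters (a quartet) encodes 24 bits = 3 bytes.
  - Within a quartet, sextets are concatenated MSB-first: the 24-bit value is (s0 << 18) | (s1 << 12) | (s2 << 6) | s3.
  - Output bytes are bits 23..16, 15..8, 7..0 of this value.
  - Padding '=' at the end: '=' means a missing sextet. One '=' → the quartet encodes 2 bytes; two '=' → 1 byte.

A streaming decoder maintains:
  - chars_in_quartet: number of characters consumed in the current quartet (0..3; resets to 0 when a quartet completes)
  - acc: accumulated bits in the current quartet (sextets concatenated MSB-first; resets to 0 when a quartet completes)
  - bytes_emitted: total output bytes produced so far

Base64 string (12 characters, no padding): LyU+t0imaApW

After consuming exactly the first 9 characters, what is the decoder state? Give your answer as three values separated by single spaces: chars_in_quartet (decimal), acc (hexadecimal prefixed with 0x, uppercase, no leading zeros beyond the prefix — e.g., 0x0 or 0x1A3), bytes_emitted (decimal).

Answer: 1 0x1A 6

Derivation:
After char 0 ('L'=11): chars_in_quartet=1 acc=0xB bytes_emitted=0
After char 1 ('y'=50): chars_in_quartet=2 acc=0x2F2 bytes_emitted=0
After char 2 ('U'=20): chars_in_quartet=3 acc=0xBC94 bytes_emitted=0
After char 3 ('+'=62): chars_in_quartet=4 acc=0x2F253E -> emit 2F 25 3E, reset; bytes_emitted=3
After char 4 ('t'=45): chars_in_quartet=1 acc=0x2D bytes_emitted=3
After char 5 ('0'=52): chars_in_quartet=2 acc=0xB74 bytes_emitted=3
After char 6 ('i'=34): chars_in_quartet=3 acc=0x2DD22 bytes_emitted=3
After char 7 ('m'=38): chars_in_quartet=4 acc=0xB748A6 -> emit B7 48 A6, reset; bytes_emitted=6
After char 8 ('a'=26): chars_in_quartet=1 acc=0x1A bytes_emitted=6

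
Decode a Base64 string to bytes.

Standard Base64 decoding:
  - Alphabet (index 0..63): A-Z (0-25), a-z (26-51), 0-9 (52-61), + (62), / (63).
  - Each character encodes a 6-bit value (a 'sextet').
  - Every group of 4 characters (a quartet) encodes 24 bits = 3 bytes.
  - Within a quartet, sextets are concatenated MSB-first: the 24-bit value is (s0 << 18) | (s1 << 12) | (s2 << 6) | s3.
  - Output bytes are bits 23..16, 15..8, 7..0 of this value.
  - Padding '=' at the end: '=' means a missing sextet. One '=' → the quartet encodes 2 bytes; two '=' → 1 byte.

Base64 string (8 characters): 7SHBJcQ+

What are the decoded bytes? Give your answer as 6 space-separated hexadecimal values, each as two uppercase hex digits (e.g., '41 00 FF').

After char 0 ('7'=59): chars_in_quartet=1 acc=0x3B bytes_emitted=0
After char 1 ('S'=18): chars_in_quartet=2 acc=0xED2 bytes_emitted=0
After char 2 ('H'=7): chars_in_quartet=3 acc=0x3B487 bytes_emitted=0
After char 3 ('B'=1): chars_in_quartet=4 acc=0xED21C1 -> emit ED 21 C1, reset; bytes_emitted=3
After char 4 ('J'=9): chars_in_quartet=1 acc=0x9 bytes_emitted=3
After char 5 ('c'=28): chars_in_quartet=2 acc=0x25C bytes_emitted=3
After char 6 ('Q'=16): chars_in_quartet=3 acc=0x9710 bytes_emitted=3
After char 7 ('+'=62): chars_in_quartet=4 acc=0x25C43E -> emit 25 C4 3E, reset; bytes_emitted=6

Answer: ED 21 C1 25 C4 3E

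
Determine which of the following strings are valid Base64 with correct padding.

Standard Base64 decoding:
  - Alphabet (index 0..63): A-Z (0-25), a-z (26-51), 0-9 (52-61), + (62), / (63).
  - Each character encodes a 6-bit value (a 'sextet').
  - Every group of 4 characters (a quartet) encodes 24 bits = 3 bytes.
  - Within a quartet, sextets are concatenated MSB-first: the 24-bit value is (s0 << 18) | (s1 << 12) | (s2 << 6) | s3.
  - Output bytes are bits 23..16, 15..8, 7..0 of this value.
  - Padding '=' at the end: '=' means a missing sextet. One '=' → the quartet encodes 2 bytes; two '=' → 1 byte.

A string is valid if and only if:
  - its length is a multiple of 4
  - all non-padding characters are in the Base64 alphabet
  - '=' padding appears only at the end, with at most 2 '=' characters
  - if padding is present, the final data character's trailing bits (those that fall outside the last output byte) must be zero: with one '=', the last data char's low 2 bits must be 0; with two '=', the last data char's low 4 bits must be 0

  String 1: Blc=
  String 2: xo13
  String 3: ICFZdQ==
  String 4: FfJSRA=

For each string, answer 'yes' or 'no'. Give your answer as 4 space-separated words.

Answer: yes yes yes no

Derivation:
String 1: 'Blc=' → valid
String 2: 'xo13' → valid
String 3: 'ICFZdQ==' → valid
String 4: 'FfJSRA=' → invalid (len=7 not mult of 4)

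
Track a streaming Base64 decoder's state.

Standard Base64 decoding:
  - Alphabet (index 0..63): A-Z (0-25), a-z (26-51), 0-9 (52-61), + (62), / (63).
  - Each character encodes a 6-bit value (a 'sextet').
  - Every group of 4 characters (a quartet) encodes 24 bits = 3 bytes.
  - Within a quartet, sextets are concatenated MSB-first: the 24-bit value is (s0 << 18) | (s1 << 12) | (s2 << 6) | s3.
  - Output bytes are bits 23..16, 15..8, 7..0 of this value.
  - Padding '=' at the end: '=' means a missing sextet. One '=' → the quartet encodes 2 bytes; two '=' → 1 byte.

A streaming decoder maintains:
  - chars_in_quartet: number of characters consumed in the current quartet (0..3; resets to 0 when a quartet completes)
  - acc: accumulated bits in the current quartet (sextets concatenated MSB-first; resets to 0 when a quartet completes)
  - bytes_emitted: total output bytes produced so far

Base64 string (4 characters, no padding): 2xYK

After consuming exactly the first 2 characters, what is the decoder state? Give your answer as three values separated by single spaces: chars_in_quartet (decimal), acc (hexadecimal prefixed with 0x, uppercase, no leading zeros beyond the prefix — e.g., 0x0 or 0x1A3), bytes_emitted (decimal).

After char 0 ('2'=54): chars_in_quartet=1 acc=0x36 bytes_emitted=0
After char 1 ('x'=49): chars_in_quartet=2 acc=0xDB1 bytes_emitted=0

Answer: 2 0xDB1 0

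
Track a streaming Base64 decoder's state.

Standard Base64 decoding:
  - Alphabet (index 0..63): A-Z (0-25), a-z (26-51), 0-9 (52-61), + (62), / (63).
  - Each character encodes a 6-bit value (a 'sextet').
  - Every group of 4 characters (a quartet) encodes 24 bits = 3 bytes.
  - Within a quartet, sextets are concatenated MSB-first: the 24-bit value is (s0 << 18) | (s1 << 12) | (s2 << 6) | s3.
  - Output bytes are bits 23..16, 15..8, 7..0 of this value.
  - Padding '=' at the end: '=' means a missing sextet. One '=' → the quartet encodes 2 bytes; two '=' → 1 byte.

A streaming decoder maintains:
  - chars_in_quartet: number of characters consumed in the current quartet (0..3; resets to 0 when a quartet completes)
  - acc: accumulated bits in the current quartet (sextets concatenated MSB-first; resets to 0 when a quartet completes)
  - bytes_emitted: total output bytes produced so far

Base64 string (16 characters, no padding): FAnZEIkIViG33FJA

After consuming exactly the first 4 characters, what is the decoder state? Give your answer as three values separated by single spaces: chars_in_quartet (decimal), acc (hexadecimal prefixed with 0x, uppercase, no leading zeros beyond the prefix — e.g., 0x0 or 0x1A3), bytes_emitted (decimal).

After char 0 ('F'=5): chars_in_quartet=1 acc=0x5 bytes_emitted=0
After char 1 ('A'=0): chars_in_quartet=2 acc=0x140 bytes_emitted=0
After char 2 ('n'=39): chars_in_quartet=3 acc=0x5027 bytes_emitted=0
After char 3 ('Z'=25): chars_in_quartet=4 acc=0x1409D9 -> emit 14 09 D9, reset; bytes_emitted=3

Answer: 0 0x0 3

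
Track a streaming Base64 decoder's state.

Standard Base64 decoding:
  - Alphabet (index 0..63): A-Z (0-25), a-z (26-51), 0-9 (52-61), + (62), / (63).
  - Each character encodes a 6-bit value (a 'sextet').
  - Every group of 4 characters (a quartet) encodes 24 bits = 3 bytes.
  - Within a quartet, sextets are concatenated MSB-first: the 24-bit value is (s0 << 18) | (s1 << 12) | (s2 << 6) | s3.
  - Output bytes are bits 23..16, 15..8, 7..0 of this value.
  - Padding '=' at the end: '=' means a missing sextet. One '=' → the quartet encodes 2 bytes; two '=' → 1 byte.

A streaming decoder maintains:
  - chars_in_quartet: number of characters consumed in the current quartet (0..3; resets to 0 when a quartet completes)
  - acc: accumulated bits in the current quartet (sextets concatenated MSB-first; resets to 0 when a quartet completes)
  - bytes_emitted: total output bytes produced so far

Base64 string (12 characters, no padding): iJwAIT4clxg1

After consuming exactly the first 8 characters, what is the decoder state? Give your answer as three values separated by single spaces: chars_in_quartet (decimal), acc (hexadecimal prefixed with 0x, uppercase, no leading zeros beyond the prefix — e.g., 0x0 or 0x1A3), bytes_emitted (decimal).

After char 0 ('i'=34): chars_in_quartet=1 acc=0x22 bytes_emitted=0
After char 1 ('J'=9): chars_in_quartet=2 acc=0x889 bytes_emitted=0
After char 2 ('w'=48): chars_in_quartet=3 acc=0x22270 bytes_emitted=0
After char 3 ('A'=0): chars_in_quartet=4 acc=0x889C00 -> emit 88 9C 00, reset; bytes_emitted=3
After char 4 ('I'=8): chars_in_quartet=1 acc=0x8 bytes_emitted=3
After char 5 ('T'=19): chars_in_quartet=2 acc=0x213 bytes_emitted=3
After char 6 ('4'=56): chars_in_quartet=3 acc=0x84F8 bytes_emitted=3
After char 7 ('c'=28): chars_in_quartet=4 acc=0x213E1C -> emit 21 3E 1C, reset; bytes_emitted=6

Answer: 0 0x0 6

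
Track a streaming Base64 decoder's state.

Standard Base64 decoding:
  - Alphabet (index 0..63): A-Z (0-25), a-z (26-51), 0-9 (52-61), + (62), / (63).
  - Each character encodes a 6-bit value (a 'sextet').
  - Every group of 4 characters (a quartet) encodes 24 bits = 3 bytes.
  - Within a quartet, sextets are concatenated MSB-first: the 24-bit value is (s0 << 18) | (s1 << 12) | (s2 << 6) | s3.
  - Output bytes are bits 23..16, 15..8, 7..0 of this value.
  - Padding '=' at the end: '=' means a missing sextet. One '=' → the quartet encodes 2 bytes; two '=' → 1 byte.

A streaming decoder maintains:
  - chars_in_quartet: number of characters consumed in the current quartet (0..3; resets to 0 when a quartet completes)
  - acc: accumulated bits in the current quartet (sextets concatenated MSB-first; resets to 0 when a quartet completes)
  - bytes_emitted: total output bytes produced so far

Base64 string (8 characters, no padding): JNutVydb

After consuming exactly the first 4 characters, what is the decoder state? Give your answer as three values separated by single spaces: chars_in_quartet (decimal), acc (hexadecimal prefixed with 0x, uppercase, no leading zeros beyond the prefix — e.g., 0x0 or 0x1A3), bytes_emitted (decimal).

Answer: 0 0x0 3

Derivation:
After char 0 ('J'=9): chars_in_quartet=1 acc=0x9 bytes_emitted=0
After char 1 ('N'=13): chars_in_quartet=2 acc=0x24D bytes_emitted=0
After char 2 ('u'=46): chars_in_quartet=3 acc=0x936E bytes_emitted=0
After char 3 ('t'=45): chars_in_quartet=4 acc=0x24DBAD -> emit 24 DB AD, reset; bytes_emitted=3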